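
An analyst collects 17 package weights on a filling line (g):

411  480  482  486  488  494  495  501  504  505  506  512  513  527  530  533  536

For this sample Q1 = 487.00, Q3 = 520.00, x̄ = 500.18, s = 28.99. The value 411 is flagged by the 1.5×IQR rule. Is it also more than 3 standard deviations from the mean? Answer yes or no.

z = (411 − 500.18) / 28.99 = -3.08.
|z| = 3.08 > 3.

yes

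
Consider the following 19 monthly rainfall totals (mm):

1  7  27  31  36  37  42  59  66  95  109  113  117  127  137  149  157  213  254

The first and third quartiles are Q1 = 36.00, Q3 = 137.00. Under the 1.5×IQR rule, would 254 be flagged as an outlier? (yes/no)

IQR = Q3 − Q1 = 137.00 − 36.00 = 101.00.
Lower fence = Q1 − 1.5·IQR = 36.00 − 151.50 = -115.50.
Upper fence = Q3 + 1.5·IQR = 137.00 + 151.50 = 288.50.
254 lies within [-115.50, 288.50].

no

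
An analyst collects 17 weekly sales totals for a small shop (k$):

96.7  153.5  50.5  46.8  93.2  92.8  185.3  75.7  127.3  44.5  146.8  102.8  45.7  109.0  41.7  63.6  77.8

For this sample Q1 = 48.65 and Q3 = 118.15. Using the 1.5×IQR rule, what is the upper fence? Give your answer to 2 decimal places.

222.40

IQR = Q3 − Q1 = 118.15 − 48.65 = 69.50.
Lower fence = Q1 − 1.5·IQR = 48.65 − 104.25 = -55.60.
Upper fence = Q3 + 1.5·IQR = 118.15 + 104.25 = 222.40.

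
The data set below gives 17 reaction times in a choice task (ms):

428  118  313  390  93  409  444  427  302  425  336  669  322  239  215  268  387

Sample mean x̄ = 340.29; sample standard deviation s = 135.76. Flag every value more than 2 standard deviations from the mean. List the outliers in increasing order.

669

Cutoffs at x̄ ± 2s: 340.29 ± 2·135.76 = [68.77, 611.81].
669: z = 2.42, |z| > 2 → outlier.
Every other value lies within [68.77, 611.81].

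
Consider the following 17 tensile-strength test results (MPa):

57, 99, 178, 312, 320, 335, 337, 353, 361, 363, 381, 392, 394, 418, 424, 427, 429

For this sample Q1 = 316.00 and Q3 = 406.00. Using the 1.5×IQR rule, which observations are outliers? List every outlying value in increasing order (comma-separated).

57, 99, 178

IQR = Q3 − Q1 = 406.00 − 316.00 = 90.00.
Lower fence = Q1 − 1.5·IQR = 316.00 − 135.00 = 181.00.
Upper fence = Q3 + 1.5·IQR = 406.00 + 135.00 = 541.00.
57 < 181.00 → outlier.
99 < 181.00 → outlier.
178 < 181.00 → outlier.
All remaining values lie within [181.00, 541.00].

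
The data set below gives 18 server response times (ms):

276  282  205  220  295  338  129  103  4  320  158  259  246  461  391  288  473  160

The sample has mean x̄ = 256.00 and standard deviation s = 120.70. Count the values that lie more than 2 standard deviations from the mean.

1

Cutoffs: x̄ ± 2s = [14.60, 497.40].
Outside the cutoffs: 4.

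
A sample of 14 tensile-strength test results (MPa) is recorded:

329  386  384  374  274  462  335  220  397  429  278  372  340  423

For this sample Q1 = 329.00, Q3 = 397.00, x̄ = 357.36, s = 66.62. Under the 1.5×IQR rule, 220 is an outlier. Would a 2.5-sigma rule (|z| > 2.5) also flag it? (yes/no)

z = (220 − 357.36) / 66.62 = -2.06.
|z| = 2.06 ≤ 2.5.

no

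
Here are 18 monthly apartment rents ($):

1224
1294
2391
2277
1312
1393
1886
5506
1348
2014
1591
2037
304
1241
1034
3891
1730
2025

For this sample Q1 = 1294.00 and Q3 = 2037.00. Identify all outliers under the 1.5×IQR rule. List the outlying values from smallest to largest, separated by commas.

IQR = Q3 − Q1 = 2037.00 − 1294.00 = 743.00.
Lower fence = Q1 − 1.5·IQR = 1294.00 − 1114.50 = 179.50.
Upper fence = Q3 + 1.5·IQR = 2037.00 + 1114.50 = 3151.50.
3891 > 3151.50 → outlier.
5506 > 3151.50 → outlier.
All remaining values lie within [179.50, 3151.50].

3891, 5506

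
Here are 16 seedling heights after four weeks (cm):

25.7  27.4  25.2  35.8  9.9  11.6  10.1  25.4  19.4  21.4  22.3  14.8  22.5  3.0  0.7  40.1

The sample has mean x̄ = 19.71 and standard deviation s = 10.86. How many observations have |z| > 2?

Cutoffs: x̄ ± 2s = [-2.01, 41.43].
Every value lies within the cutoffs.

0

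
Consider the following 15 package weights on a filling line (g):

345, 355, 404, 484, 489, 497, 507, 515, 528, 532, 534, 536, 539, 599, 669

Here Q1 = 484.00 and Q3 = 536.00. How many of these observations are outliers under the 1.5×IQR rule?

4

IQR = 52.00; fences at 484.00 − 78.00 = 406.00 and 536.00 + 78.00 = 614.00.
Outside the cutoffs: 345, 355, 404, 669.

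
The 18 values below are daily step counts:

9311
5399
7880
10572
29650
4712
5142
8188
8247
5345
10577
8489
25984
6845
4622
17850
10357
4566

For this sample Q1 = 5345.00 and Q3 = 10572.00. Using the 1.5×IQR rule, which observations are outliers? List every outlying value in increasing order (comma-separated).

25984, 29650

IQR = Q3 − Q1 = 10572.00 − 5345.00 = 5227.00.
Lower fence = Q1 − 1.5·IQR = 5345.00 − 7840.50 = -2495.50.
Upper fence = Q3 + 1.5·IQR = 10572.00 + 7840.50 = 18412.50.
25984 > 18412.50 → outlier.
29650 > 18412.50 → outlier.
All remaining values lie within [-2495.50, 18412.50].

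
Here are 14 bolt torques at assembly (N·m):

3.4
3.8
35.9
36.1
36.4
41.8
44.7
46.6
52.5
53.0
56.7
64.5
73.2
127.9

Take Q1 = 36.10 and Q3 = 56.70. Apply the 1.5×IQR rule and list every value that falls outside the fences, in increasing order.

3.4, 3.8, 127.9

IQR = Q3 − Q1 = 56.70 − 36.10 = 20.60.
Lower fence = Q1 − 1.5·IQR = 36.10 − 30.90 = 5.20.
Upper fence = Q3 + 1.5·IQR = 56.70 + 30.90 = 87.60.
3.4 < 5.20 → outlier.
3.8 < 5.20 → outlier.
127.9 > 87.60 → outlier.
All remaining values lie within [5.20, 87.60].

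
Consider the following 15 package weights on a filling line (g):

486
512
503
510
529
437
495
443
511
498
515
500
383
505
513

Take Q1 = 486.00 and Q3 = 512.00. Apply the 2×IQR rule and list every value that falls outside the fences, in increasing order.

383

IQR = Q3 − Q1 = 512.00 − 486.00 = 26.00.
Lower fence = Q1 − 2·IQR = 486.00 − 52.00 = 434.00.
Upper fence = Q3 + 2·IQR = 512.00 + 52.00 = 564.00.
383 < 434.00 → outlier.
All remaining values lie within [434.00, 564.00].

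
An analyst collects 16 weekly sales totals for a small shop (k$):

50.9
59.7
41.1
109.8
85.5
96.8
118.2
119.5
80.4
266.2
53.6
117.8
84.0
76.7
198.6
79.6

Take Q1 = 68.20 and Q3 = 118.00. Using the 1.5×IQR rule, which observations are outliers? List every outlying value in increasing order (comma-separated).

IQR = Q3 − Q1 = 118.00 − 68.20 = 49.80.
Lower fence = Q1 − 1.5·IQR = 68.20 − 74.70 = -6.50.
Upper fence = Q3 + 1.5·IQR = 118.00 + 74.70 = 192.70.
198.6 > 192.70 → outlier.
266.2 > 192.70 → outlier.
All remaining values lie within [-6.50, 192.70].

198.6, 266.2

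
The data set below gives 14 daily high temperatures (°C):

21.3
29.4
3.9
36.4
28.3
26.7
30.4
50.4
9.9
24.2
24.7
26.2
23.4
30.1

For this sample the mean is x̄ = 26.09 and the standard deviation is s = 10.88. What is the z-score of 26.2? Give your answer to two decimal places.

0.01

z = (26.2 − 26.09) / 10.88 = 0.01.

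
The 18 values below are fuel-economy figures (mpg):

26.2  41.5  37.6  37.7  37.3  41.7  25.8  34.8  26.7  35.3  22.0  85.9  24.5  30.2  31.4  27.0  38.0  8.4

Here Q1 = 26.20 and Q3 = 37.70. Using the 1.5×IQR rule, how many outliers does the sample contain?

2

IQR = 11.50; fences at 26.20 − 17.25 = 8.95 and 37.70 + 17.25 = 54.95.
Outside the cutoffs: 8.4, 85.9.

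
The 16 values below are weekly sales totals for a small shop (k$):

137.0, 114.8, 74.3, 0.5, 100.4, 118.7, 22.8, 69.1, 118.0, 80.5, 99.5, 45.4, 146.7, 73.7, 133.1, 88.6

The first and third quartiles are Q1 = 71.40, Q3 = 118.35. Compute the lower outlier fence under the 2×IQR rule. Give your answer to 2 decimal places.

IQR = Q3 − Q1 = 118.35 − 71.40 = 46.95.
Lower fence = Q1 − 2·IQR = 71.40 − 93.90 = -22.50.
Upper fence = Q3 + 2·IQR = 118.35 + 93.90 = 212.25.

-22.50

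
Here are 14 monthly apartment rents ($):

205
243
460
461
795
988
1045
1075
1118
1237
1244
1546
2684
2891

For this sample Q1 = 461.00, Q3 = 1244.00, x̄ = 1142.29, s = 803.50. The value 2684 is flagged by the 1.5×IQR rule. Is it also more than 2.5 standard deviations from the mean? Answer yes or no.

z = (2684 − 1142.29) / 803.50 = 1.92.
|z| = 1.92 ≤ 2.5.

no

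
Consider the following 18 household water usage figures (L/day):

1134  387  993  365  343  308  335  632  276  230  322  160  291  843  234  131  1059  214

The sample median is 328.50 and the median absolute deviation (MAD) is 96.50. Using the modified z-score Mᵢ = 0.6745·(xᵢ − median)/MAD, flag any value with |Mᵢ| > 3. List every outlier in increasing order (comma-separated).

|Mᵢ| > 3 ⇔ |xᵢ − 328.50| > 3·96.50/0.6745 = 429.21.
So outliers lie outside [-100.71, 757.71].
843: M = 3.60 → outlier.
993: M = 4.64 → outlier.
1059: M = 5.11 → outlier.
1134: M = 5.63 → outlier.

843, 993, 1059, 1134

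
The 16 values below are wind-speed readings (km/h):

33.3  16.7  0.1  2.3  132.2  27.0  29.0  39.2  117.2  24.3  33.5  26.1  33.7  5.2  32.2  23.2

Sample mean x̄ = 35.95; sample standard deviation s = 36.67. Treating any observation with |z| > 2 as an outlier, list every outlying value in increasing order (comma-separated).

Cutoffs at x̄ ± 2s: 35.95 ± 2·36.67 = [-37.39, 109.29].
117.2: z = 2.22, |z| > 2 → outlier.
132.2: z = 2.62, |z| > 2 → outlier.
Every other value lies within [-37.39, 109.29].

117.2, 132.2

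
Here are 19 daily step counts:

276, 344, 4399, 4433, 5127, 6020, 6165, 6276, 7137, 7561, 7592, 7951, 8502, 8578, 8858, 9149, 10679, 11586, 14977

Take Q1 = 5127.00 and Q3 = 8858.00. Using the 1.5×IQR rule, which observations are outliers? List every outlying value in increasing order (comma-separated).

IQR = Q3 − Q1 = 8858.00 − 5127.00 = 3731.00.
Lower fence = Q1 − 1.5·IQR = 5127.00 − 5596.50 = -469.50.
Upper fence = Q3 + 1.5·IQR = 8858.00 + 5596.50 = 14454.50.
14977 > 14454.50 → outlier.
All remaining values lie within [-469.50, 14454.50].

14977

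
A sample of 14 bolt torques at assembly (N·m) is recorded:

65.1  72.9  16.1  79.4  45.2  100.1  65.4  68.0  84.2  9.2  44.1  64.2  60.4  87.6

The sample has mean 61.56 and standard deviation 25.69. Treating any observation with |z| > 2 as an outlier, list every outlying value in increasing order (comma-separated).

Cutoffs at x̄ ± 2s: 61.56 ± 2·25.69 = [10.18, 112.94].
9.2: z = -2.04, |z| > 2 → outlier.
Every other value lies within [10.18, 112.94].

9.2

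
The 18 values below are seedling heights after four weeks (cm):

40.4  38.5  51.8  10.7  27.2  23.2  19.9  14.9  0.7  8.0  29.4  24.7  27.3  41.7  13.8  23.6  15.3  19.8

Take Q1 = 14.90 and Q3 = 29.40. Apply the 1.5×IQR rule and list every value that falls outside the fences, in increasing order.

IQR = Q3 − Q1 = 29.40 − 14.90 = 14.50.
Lower fence = Q1 − 1.5·IQR = 14.90 − 21.75 = -6.85.
Upper fence = Q3 + 1.5·IQR = 29.40 + 21.75 = 51.15.
51.8 > 51.15 → outlier.
All remaining values lie within [-6.85, 51.15].

51.8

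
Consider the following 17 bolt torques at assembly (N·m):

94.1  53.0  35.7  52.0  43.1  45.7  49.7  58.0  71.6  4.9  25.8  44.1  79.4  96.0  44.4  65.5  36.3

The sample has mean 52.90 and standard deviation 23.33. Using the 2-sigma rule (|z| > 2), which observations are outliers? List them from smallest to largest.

4.9

Cutoffs at x̄ ± 2s: 52.90 ± 2·23.33 = [6.24, 99.56].
4.9: z = -2.06, |z| > 2 → outlier.
Every other value lies within [6.24, 99.56].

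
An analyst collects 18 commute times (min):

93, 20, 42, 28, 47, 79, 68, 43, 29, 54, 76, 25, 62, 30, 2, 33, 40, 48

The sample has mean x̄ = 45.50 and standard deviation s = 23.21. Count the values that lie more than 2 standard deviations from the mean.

1

Cutoffs: x̄ ± 2s = [-0.92, 91.92].
Outside the cutoffs: 93.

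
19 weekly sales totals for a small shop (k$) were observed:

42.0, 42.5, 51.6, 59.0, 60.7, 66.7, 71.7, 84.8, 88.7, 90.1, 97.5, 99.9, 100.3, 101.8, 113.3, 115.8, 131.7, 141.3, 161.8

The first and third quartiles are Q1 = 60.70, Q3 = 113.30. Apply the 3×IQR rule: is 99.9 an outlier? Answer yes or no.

no

IQR = Q3 − Q1 = 113.30 − 60.70 = 52.60.
Lower fence = Q1 − 3·IQR = 60.70 − 157.80 = -97.10.
Upper fence = Q3 + 3·IQR = 113.30 + 157.80 = 271.10.
99.9 lies within [-97.10, 271.10].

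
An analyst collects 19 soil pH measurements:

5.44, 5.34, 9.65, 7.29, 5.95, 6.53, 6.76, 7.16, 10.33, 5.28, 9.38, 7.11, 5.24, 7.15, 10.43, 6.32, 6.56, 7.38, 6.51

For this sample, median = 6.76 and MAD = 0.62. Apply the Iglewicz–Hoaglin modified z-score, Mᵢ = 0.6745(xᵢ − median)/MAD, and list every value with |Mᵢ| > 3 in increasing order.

9.65, 10.33, 10.43

|Mᵢ| > 3 ⇔ |xᵢ − 6.76| > 3·0.62/0.6745 = 2.76.
So outliers lie outside [4.00, 9.52].
9.65: M = 3.14 → outlier.
10.33: M = 3.88 → outlier.
10.43: M = 3.99 → outlier.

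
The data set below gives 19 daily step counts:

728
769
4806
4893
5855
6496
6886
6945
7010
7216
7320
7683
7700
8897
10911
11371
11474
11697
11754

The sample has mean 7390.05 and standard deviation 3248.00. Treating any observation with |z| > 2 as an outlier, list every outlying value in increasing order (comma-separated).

Cutoffs at x̄ ± 2s: 7390.05 ± 2·3248.00 = [894.05, 13886.05].
728: z = -2.05, |z| > 2 → outlier.
769: z = -2.04, |z| > 2 → outlier.
Every other value lies within [894.05, 13886.05].

728, 769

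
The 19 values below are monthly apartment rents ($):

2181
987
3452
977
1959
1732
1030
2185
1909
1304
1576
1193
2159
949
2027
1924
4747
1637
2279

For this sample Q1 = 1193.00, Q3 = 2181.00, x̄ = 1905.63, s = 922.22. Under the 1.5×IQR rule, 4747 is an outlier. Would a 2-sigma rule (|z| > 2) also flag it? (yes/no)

yes

z = (4747 − 1905.63) / 922.22 = 3.08.
|z| = 3.08 > 2.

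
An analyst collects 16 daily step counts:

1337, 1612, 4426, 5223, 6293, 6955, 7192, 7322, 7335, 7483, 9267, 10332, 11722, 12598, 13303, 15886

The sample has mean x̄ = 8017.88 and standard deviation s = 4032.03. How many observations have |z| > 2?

Cutoffs: x̄ ± 2s = [-46.18, 16081.94].
Every value lies within the cutoffs.

0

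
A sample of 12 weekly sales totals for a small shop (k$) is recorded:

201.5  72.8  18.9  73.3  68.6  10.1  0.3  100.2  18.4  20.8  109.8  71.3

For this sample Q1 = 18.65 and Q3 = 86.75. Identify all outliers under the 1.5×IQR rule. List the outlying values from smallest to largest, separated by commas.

IQR = Q3 − Q1 = 86.75 − 18.65 = 68.10.
Lower fence = Q1 − 1.5·IQR = 18.65 − 102.15 = -83.50.
Upper fence = Q3 + 1.5·IQR = 86.75 + 102.15 = 188.90.
201.5 > 188.90 → outlier.
All remaining values lie within [-83.50, 188.90].

201.5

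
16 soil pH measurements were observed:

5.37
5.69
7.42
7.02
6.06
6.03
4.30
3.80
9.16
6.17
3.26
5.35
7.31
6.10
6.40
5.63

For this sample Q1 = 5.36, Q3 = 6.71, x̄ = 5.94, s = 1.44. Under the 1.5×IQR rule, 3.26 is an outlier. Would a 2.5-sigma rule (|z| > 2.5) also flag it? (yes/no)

z = (3.26 − 5.94) / 1.44 = -1.86.
|z| = 1.86 ≤ 2.5.

no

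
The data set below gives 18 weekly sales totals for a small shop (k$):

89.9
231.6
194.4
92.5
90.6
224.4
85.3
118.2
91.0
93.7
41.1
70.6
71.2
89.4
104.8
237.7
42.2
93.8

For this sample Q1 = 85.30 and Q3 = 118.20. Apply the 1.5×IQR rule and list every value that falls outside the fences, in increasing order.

194.4, 224.4, 231.6, 237.7

IQR = Q3 − Q1 = 118.20 − 85.30 = 32.90.
Lower fence = Q1 − 1.5·IQR = 85.30 − 49.35 = 35.95.
Upper fence = Q3 + 1.5·IQR = 118.20 + 49.35 = 167.55.
194.4 > 167.55 → outlier.
224.4 > 167.55 → outlier.
231.6 > 167.55 → outlier.
237.7 > 167.55 → outlier.
All remaining values lie within [35.95, 167.55].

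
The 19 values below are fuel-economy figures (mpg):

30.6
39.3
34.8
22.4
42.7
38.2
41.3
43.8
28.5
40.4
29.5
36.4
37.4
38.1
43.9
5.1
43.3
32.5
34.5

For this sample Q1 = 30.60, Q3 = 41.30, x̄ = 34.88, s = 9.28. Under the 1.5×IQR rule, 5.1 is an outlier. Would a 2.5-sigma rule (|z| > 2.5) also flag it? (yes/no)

z = (5.1 − 34.88) / 9.28 = -3.21.
|z| = 3.21 > 2.5.

yes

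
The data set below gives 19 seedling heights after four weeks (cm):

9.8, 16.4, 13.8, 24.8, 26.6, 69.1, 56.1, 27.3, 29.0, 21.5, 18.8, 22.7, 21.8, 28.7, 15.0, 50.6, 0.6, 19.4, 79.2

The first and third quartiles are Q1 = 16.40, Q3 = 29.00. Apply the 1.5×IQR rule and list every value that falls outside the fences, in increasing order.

50.6, 56.1, 69.1, 79.2

IQR = Q3 − Q1 = 29.00 − 16.40 = 12.60.
Lower fence = Q1 − 1.5·IQR = 16.40 − 18.90 = -2.50.
Upper fence = Q3 + 1.5·IQR = 29.00 + 18.90 = 47.90.
50.6 > 47.90 → outlier.
56.1 > 47.90 → outlier.
69.1 > 47.90 → outlier.
79.2 > 47.90 → outlier.
All remaining values lie within [-2.50, 47.90].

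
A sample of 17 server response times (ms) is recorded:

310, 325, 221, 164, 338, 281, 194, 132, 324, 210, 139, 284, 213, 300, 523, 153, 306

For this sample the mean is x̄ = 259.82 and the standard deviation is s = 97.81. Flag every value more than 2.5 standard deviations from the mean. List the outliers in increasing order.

Cutoffs at x̄ ± 2.5s: 259.82 ± 2.5·97.81 = [15.295, 504.345].
523: z = 2.69, |z| > 2.5 → outlier.
Every other value lies within [15.295, 504.345].

523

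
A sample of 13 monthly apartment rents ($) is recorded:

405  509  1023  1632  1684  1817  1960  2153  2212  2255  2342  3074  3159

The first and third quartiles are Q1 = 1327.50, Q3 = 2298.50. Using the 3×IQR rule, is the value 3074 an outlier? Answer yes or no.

IQR = Q3 − Q1 = 2298.50 − 1327.50 = 971.00.
Lower fence = Q1 − 3·IQR = 1327.50 − 2913.00 = -1585.50.
Upper fence = Q3 + 3·IQR = 2298.50 + 2913.00 = 5211.50.
3074 lies within [-1585.50, 5211.50].

no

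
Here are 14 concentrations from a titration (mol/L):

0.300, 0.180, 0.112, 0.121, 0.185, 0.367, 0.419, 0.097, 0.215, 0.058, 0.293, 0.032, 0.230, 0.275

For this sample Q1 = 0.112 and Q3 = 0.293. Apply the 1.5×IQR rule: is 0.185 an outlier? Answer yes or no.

no

IQR = Q3 − Q1 = 0.293 − 0.112 = 0.181.
Lower fence = Q1 − 1.5·IQR = 0.112 − 0.2715 = -0.1595.
Upper fence = Q3 + 1.5·IQR = 0.293 + 0.2715 = 0.5645.
0.185 lies within [-0.1595, 0.5645].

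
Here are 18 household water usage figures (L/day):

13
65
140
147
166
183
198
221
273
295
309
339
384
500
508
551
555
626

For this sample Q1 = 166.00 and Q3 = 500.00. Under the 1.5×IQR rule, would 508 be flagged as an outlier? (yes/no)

IQR = Q3 − Q1 = 500.00 − 166.00 = 334.00.
Lower fence = Q1 − 1.5·IQR = 166.00 − 501.00 = -335.00.
Upper fence = Q3 + 1.5·IQR = 500.00 + 501.00 = 1001.00.
508 lies within [-335.00, 1001.00].

no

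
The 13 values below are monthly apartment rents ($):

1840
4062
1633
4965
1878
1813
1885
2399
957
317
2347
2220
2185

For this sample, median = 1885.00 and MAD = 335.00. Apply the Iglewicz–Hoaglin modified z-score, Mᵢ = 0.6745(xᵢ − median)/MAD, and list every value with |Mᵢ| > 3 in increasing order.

317, 4062, 4965

|Mᵢ| > 3 ⇔ |xᵢ − 1885.00| > 3·335.00/0.6745 = 1489.99.
So outliers lie outside [395.01, 3374.99].
317: M = -3.16 → outlier.
4062: M = 4.38 → outlier.
4965: M = 6.20 → outlier.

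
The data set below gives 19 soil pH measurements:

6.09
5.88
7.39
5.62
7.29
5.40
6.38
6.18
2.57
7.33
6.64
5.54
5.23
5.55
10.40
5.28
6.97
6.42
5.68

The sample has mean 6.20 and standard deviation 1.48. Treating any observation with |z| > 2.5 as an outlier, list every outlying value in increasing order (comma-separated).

Cutoffs at x̄ ± 2.5s: 6.20 ± 2.5·1.48 = [2.50, 9.90].
10.40: z = 2.84, |z| > 2.5 → outlier.
Every other value lies within [2.50, 9.90].

10.40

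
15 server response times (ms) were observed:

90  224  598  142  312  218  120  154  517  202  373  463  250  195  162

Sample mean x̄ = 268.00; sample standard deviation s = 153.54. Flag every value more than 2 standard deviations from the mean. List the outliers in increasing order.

598

Cutoffs at x̄ ± 2s: 268.00 ± 2·153.54 = [-39.08, 575.08].
598: z = 2.15, |z| > 2 → outlier.
Every other value lies within [-39.08, 575.08].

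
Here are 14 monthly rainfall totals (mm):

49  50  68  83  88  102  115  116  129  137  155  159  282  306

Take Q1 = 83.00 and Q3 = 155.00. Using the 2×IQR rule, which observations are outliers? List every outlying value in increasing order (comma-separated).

306

IQR = Q3 − Q1 = 155.00 − 83.00 = 72.00.
Lower fence = Q1 − 2·IQR = 83.00 − 144.00 = -61.00.
Upper fence = Q3 + 2·IQR = 155.00 + 144.00 = 299.00.
306 > 299.00 → outlier.
All remaining values lie within [-61.00, 299.00].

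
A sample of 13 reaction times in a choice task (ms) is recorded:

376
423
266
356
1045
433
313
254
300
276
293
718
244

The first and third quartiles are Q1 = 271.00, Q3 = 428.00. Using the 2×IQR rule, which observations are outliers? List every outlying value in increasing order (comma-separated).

IQR = Q3 − Q1 = 428.00 − 271.00 = 157.00.
Lower fence = Q1 − 2·IQR = 271.00 − 314.00 = -43.00.
Upper fence = Q3 + 2·IQR = 428.00 + 314.00 = 742.00.
1045 > 742.00 → outlier.
All remaining values lie within [-43.00, 742.00].

1045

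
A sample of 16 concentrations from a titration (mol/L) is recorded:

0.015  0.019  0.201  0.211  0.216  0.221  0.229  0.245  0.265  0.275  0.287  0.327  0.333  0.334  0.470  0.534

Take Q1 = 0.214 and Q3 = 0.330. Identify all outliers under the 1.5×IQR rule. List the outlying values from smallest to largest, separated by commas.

IQR = Q3 − Q1 = 0.330 − 0.214 = 0.116.
Lower fence = Q1 − 1.5·IQR = 0.214 − 0.174 = 0.040.
Upper fence = Q3 + 1.5·IQR = 0.330 + 0.174 = 0.504.
0.015 < 0.040 → outlier.
0.019 < 0.040 → outlier.
0.534 > 0.504 → outlier.
All remaining values lie within [0.040, 0.504].

0.015, 0.019, 0.534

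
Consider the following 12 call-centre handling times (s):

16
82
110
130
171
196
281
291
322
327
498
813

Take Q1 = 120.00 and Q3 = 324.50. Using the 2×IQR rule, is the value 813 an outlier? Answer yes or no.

yes

IQR = Q3 − Q1 = 324.50 − 120.00 = 204.50.
Lower fence = Q1 − 2·IQR = 120.00 − 409.00 = -289.00.
Upper fence = Q3 + 2·IQR = 324.50 + 409.00 = 733.50.
813 lies above the upper fence.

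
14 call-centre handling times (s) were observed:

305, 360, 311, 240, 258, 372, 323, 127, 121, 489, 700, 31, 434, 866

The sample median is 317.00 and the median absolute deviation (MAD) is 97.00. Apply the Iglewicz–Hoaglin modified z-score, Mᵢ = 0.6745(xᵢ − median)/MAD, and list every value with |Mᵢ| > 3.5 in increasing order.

866

|Mᵢ| > 3.5 ⇔ |xᵢ − 317.00| > 3.5·97.00/0.6745 = 503.34.
So outliers lie outside [-186.34, 820.34].
866: M = 3.82 → outlier.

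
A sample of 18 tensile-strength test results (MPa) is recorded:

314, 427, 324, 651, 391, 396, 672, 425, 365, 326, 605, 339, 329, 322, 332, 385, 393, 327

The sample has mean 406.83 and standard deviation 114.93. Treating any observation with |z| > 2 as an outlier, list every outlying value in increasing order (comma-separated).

Cutoffs at x̄ ± 2s: 406.83 ± 2·114.93 = [176.97, 636.69].
651: z = 2.12, |z| > 2 → outlier.
672: z = 2.31, |z| > 2 → outlier.
Every other value lies within [176.97, 636.69].

651, 672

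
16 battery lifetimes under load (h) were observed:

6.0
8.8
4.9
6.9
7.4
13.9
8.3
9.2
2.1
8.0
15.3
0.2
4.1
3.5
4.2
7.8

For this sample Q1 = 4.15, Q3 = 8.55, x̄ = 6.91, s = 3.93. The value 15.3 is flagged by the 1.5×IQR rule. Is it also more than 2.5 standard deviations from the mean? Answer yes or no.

z = (15.3 − 6.91) / 3.93 = 2.13.
|z| = 2.13 ≤ 2.5.

no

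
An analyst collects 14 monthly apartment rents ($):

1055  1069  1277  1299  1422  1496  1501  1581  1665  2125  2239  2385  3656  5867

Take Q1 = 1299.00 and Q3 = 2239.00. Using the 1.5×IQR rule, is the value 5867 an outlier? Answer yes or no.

yes

IQR = Q3 − Q1 = 2239.00 − 1299.00 = 940.00.
Lower fence = Q1 − 1.5·IQR = 1299.00 − 1410.00 = -111.00.
Upper fence = Q3 + 1.5·IQR = 2239.00 + 1410.00 = 3649.00.
5867 lies above the upper fence.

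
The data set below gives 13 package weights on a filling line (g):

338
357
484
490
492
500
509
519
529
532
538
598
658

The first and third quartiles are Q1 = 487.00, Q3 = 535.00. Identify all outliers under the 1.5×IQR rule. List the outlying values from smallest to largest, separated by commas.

338, 357, 658

IQR = Q3 − Q1 = 535.00 − 487.00 = 48.00.
Lower fence = Q1 − 1.5·IQR = 487.00 − 72.00 = 415.00.
Upper fence = Q3 + 1.5·IQR = 535.00 + 72.00 = 607.00.
338 < 415.00 → outlier.
357 < 415.00 → outlier.
658 > 607.00 → outlier.
All remaining values lie within [415.00, 607.00].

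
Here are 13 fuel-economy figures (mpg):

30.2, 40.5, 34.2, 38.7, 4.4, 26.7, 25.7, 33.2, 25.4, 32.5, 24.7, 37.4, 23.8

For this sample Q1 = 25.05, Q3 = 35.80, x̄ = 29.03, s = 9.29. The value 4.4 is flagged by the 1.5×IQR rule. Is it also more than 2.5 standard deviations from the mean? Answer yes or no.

yes

z = (4.4 − 29.03) / 9.29 = -2.65.
|z| = 2.65 > 2.5.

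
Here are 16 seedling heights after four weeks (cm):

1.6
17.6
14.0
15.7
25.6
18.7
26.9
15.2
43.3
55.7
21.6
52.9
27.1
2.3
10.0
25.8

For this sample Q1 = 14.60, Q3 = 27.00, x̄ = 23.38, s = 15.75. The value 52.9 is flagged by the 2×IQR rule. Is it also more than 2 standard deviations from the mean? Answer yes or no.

z = (52.9 − 23.38) / 15.75 = 1.87.
|z| = 1.87 ≤ 2.

no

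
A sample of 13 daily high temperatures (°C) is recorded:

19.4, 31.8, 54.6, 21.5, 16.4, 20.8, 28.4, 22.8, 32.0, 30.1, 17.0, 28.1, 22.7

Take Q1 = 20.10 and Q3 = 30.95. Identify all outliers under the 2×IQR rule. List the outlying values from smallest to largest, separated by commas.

IQR = Q3 − Q1 = 30.95 − 20.10 = 10.85.
Lower fence = Q1 − 2·IQR = 20.10 − 21.70 = -1.60.
Upper fence = Q3 + 2·IQR = 30.95 + 21.70 = 52.65.
54.6 > 52.65 → outlier.
All remaining values lie within [-1.60, 52.65].

54.6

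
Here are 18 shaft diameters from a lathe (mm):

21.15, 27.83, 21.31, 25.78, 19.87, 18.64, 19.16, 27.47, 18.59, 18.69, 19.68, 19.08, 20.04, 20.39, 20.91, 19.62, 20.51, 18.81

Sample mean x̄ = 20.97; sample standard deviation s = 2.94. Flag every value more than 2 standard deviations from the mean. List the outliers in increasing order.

Cutoffs at x̄ ± 2s: 20.97 ± 2·2.94 = [15.09, 26.85].
27.47: z = 2.21, |z| > 2 → outlier.
27.83: z = 2.33, |z| > 2 → outlier.
Every other value lies within [15.09, 26.85].

27.47, 27.83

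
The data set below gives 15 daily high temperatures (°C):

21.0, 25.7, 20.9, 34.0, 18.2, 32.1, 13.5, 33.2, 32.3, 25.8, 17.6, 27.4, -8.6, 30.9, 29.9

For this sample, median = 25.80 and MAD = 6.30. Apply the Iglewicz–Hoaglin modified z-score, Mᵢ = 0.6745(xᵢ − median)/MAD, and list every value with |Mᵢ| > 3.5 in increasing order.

|Mᵢ| > 3.5 ⇔ |xᵢ − 25.80| > 3.5·6.30/0.6745 = 32.69.
So outliers lie outside [-6.89, 58.49].
-8.6: M = -3.68 → outlier.

-8.6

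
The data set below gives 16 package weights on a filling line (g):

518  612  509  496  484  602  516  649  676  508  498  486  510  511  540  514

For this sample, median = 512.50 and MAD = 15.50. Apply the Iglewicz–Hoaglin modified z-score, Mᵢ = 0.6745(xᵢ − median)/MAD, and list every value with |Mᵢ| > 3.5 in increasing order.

602, 612, 649, 676

|Mᵢ| > 3.5 ⇔ |xᵢ − 512.50| > 3.5·15.50/0.6745 = 80.43.
So outliers lie outside [432.07, 592.93].
602: M = 3.89 → outlier.
612: M = 4.33 → outlier.
649: M = 5.94 → outlier.
676: M = 7.11 → outlier.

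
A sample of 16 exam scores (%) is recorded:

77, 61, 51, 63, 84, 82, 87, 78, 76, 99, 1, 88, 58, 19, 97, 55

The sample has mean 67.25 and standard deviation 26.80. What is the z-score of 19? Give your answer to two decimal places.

z = (19 − 67.25) / 26.80 = -1.80.

-1.80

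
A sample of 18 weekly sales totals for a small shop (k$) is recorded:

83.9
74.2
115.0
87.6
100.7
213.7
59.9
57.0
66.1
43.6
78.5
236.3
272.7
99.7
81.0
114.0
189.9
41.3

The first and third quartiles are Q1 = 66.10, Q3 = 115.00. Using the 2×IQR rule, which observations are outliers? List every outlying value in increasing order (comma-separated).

IQR = Q3 − Q1 = 115.00 − 66.10 = 48.90.
Lower fence = Q1 − 2·IQR = 66.10 − 97.80 = -31.70.
Upper fence = Q3 + 2·IQR = 115.00 + 97.80 = 212.80.
213.7 > 212.80 → outlier.
236.3 > 212.80 → outlier.
272.7 > 212.80 → outlier.
All remaining values lie within [-31.70, 212.80].

213.7, 236.3, 272.7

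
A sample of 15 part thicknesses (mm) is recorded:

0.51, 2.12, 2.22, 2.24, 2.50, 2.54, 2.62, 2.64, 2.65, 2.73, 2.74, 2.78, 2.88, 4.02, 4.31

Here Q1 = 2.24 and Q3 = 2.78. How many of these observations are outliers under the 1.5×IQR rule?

3

IQR = 0.54; fences at 2.24 − 0.81 = 1.43 and 2.78 + 0.81 = 3.59.
Outside the cutoffs: 0.51, 4.02, 4.31.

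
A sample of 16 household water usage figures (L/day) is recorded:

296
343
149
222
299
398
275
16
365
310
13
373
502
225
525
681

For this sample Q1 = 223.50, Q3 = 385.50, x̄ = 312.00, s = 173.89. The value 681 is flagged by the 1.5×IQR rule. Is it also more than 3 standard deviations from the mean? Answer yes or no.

no

z = (681 − 312.00) / 173.89 = 2.12.
|z| = 2.12 ≤ 3.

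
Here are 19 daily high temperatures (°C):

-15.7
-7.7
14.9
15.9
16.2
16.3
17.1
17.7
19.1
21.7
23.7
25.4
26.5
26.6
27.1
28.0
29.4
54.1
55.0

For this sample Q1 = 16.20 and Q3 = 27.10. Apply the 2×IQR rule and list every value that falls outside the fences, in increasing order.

IQR = Q3 − Q1 = 27.10 − 16.20 = 10.90.
Lower fence = Q1 − 2·IQR = 16.20 − 21.80 = -5.60.
Upper fence = Q3 + 2·IQR = 27.10 + 21.80 = 48.90.
-15.7 < -5.60 → outlier.
-7.7 < -5.60 → outlier.
54.1 > 48.90 → outlier.
55.0 > 48.90 → outlier.
All remaining values lie within [-5.60, 48.90].

-15.7, -7.7, 54.1, 55.0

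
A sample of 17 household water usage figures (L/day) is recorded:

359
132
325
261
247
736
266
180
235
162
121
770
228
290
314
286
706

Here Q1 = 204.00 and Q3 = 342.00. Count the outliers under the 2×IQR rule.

3

IQR = 138.00; fences at 204.00 − 276.00 = -72.00 and 342.00 + 276.00 = 618.00.
Outside the cutoffs: 706, 736, 770.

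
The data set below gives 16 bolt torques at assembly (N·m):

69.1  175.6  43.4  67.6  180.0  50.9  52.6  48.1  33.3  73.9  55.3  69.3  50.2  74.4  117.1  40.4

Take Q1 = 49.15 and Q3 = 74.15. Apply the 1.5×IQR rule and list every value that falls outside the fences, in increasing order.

IQR = Q3 − Q1 = 74.15 − 49.15 = 25.00.
Lower fence = Q1 − 1.5·IQR = 49.15 − 37.50 = 11.65.
Upper fence = Q3 + 1.5·IQR = 74.15 + 37.50 = 111.65.
117.1 > 111.65 → outlier.
175.6 > 111.65 → outlier.
180.0 > 111.65 → outlier.
All remaining values lie within [11.65, 111.65].

117.1, 175.6, 180.0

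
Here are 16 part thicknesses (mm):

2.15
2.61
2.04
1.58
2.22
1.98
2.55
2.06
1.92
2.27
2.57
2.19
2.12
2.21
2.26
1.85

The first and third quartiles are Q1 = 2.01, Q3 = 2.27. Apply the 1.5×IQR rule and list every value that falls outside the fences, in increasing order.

IQR = Q3 − Q1 = 2.27 − 2.01 = 0.26.
Lower fence = Q1 − 1.5·IQR = 2.01 − 0.39 = 1.62.
Upper fence = Q3 + 1.5·IQR = 2.27 + 0.39 = 2.66.
1.58 < 1.62 → outlier.
All remaining values lie within [1.62, 2.66].

1.58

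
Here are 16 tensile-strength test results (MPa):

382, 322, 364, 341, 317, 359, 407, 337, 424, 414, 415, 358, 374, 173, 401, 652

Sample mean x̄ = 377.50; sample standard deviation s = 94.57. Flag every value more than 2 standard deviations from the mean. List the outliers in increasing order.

173, 652

Cutoffs at x̄ ± 2s: 377.50 ± 2·94.57 = [188.36, 566.64].
173: z = -2.16, |z| > 2 → outlier.
652: z = 2.90, |z| > 2 → outlier.
Every other value lies within [188.36, 566.64].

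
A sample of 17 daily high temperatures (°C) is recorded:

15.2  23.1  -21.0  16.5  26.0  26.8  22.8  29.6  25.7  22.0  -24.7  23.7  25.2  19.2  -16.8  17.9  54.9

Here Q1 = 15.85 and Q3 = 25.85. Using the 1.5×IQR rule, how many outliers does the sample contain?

IQR = 10.00; fences at 15.85 − 15.00 = 0.85 and 25.85 + 15.00 = 40.85.
Outside the cutoffs: -24.7, -21.0, -16.8, 54.9.

4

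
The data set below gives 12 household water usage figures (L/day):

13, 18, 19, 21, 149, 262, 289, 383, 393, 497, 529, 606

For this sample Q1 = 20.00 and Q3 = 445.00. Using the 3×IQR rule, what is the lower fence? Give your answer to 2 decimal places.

IQR = Q3 − Q1 = 445.00 − 20.00 = 425.00.
Lower fence = Q1 − 3·IQR = 20.00 − 1275.00 = -1255.00.
Upper fence = Q3 + 3·IQR = 445.00 + 1275.00 = 1720.00.

-1255.00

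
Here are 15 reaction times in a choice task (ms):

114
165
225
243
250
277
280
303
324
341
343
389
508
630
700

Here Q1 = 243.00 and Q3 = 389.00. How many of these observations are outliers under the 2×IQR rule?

1

IQR = 146.00; fences at 243.00 − 292.00 = -49.00 and 389.00 + 292.00 = 681.00.
Outside the cutoffs: 700.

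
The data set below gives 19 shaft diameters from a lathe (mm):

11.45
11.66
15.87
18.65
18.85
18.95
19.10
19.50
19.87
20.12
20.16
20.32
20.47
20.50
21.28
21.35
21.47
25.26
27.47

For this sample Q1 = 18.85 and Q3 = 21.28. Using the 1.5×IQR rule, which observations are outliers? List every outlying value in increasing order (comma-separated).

11.45, 11.66, 25.26, 27.47

IQR = Q3 − Q1 = 21.28 − 18.85 = 2.43.
Lower fence = Q1 − 1.5·IQR = 18.85 − 3.645 = 15.205.
Upper fence = Q3 + 1.5·IQR = 21.28 + 3.645 = 24.925.
11.45 < 15.205 → outlier.
11.66 < 15.205 → outlier.
25.26 > 24.925 → outlier.
27.47 > 24.925 → outlier.
All remaining values lie within [15.205, 24.925].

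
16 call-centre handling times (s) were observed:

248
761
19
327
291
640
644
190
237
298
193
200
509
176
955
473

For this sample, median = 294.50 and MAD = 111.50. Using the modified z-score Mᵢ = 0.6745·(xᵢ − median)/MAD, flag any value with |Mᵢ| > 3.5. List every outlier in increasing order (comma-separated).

955

|Mᵢ| > 3.5 ⇔ |xᵢ − 294.50| > 3.5·111.50/0.6745 = 578.58.
So outliers lie outside [-284.08, 873.08].
955: M = 4.00 → outlier.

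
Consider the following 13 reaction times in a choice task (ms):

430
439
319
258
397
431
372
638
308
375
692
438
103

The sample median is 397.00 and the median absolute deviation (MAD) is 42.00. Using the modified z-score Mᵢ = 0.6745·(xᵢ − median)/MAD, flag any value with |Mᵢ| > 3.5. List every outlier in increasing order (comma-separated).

103, 638, 692

|Mᵢ| > 3.5 ⇔ |xᵢ − 397.00| > 3.5·42.00/0.6745 = 217.94.
So outliers lie outside [179.06, 614.94].
103: M = -4.72 → outlier.
638: M = 3.87 → outlier.
692: M = 4.74 → outlier.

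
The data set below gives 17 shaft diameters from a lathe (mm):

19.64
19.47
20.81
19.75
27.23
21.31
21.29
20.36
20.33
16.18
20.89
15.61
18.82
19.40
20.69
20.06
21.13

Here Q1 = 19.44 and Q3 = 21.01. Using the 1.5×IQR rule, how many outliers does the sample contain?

IQR = 1.57; fences at 19.44 − 2.355 = 17.085 and 21.01 + 2.355 = 23.365.
Outside the cutoffs: 15.61, 16.18, 27.23.

3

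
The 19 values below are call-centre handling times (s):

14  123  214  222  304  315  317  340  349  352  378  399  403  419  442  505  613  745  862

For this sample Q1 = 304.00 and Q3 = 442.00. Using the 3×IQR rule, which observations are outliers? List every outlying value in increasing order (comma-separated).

862

IQR = Q3 − Q1 = 442.00 − 304.00 = 138.00.
Lower fence = Q1 − 3·IQR = 304.00 − 414.00 = -110.00.
Upper fence = Q3 + 3·IQR = 442.00 + 414.00 = 856.00.
862 > 856.00 → outlier.
All remaining values lie within [-110.00, 856.00].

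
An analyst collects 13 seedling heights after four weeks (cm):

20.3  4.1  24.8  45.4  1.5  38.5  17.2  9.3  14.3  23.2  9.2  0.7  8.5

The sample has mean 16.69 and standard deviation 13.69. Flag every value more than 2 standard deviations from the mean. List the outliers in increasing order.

45.4

Cutoffs at x̄ ± 2s: 16.69 ± 2·13.69 = [-10.69, 44.07].
45.4: z = 2.10, |z| > 2 → outlier.
Every other value lies within [-10.69, 44.07].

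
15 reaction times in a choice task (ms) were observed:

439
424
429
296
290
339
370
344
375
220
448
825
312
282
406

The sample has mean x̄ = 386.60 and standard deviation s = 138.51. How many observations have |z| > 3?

1

Cutoffs: x̄ ± 3s = [-28.93, 802.13].
Outside the cutoffs: 825.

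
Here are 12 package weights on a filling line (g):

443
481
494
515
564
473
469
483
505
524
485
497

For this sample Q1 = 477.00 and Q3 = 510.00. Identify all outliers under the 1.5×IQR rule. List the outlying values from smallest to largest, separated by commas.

IQR = Q3 − Q1 = 510.00 − 477.00 = 33.00.
Lower fence = Q1 − 1.5·IQR = 477.00 − 49.50 = 427.50.
Upper fence = Q3 + 1.5·IQR = 510.00 + 49.50 = 559.50.
564 > 559.50 → outlier.
All remaining values lie within [427.50, 559.50].

564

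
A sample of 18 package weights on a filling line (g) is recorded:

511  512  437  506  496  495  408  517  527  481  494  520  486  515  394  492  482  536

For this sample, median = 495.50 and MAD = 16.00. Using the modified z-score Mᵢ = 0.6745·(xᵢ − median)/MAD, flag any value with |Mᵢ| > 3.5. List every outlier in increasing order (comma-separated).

394, 408

|Mᵢ| > 3.5 ⇔ |xᵢ − 495.50| > 3.5·16.00/0.6745 = 83.02.
So outliers lie outside [412.48, 578.52].
394: M = -4.28 → outlier.
408: M = -3.69 → outlier.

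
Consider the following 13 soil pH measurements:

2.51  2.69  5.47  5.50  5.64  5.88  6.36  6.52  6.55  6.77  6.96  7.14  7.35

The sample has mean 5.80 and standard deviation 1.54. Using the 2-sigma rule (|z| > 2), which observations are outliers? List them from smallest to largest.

Cutoffs at x̄ ± 2s: 5.80 ± 2·1.54 = [2.72, 8.88].
2.51: z = -2.14, |z| > 2 → outlier.
2.69: z = -2.02, |z| > 2 → outlier.
Every other value lies within [2.72, 8.88].

2.51, 2.69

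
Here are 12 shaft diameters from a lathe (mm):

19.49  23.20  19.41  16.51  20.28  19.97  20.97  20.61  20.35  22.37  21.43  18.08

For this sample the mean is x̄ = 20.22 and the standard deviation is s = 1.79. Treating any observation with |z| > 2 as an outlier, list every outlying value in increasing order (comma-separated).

16.51

Cutoffs at x̄ ± 2s: 20.22 ± 2·1.79 = [16.64, 23.80].
16.51: z = -2.07, |z| > 2 → outlier.
Every other value lies within [16.64, 23.80].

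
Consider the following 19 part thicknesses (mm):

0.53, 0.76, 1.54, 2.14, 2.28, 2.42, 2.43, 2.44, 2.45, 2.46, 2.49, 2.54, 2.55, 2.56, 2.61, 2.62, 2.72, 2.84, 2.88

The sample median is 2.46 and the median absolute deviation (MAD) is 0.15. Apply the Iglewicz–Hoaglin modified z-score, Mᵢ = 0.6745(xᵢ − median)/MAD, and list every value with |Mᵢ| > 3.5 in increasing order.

|Mᵢ| > 3.5 ⇔ |xᵢ − 2.46| > 3.5·0.15/0.6745 = 0.78.
So outliers lie outside [1.68, 3.24].
0.53: M = -8.68 → outlier.
0.76: M = -7.64 → outlier.
1.54: M = -4.14 → outlier.

0.53, 0.76, 1.54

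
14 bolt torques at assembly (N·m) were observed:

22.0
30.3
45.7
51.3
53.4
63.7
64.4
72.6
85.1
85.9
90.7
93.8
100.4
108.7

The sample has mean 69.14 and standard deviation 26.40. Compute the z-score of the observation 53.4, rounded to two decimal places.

-0.60

z = (53.4 − 69.14) / 26.40 = -0.60.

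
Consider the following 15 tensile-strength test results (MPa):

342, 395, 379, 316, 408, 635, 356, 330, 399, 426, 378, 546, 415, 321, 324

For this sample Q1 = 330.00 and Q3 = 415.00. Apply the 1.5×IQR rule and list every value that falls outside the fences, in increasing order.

546, 635

IQR = Q3 − Q1 = 415.00 − 330.00 = 85.00.
Lower fence = Q1 − 1.5·IQR = 330.00 − 127.50 = 202.50.
Upper fence = Q3 + 1.5·IQR = 415.00 + 127.50 = 542.50.
546 > 542.50 → outlier.
635 > 542.50 → outlier.
All remaining values lie within [202.50, 542.50].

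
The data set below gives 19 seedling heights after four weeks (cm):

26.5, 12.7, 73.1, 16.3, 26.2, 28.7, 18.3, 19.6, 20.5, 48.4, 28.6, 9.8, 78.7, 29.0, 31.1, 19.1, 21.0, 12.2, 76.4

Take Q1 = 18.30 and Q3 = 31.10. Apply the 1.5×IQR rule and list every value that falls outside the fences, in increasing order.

IQR = Q3 − Q1 = 31.10 − 18.30 = 12.80.
Lower fence = Q1 − 1.5·IQR = 18.30 − 19.20 = -0.90.
Upper fence = Q3 + 1.5·IQR = 31.10 + 19.20 = 50.30.
73.1 > 50.30 → outlier.
76.4 > 50.30 → outlier.
78.7 > 50.30 → outlier.
All remaining values lie within [-0.90, 50.30].

73.1, 76.4, 78.7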